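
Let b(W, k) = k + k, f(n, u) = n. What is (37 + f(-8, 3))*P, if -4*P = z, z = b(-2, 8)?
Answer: -116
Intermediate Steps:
b(W, k) = 2*k
z = 16 (z = 2*8 = 16)
P = -4 (P = -¼*16 = -4)
(37 + f(-8, 3))*P = (37 - 8)*(-4) = 29*(-4) = -116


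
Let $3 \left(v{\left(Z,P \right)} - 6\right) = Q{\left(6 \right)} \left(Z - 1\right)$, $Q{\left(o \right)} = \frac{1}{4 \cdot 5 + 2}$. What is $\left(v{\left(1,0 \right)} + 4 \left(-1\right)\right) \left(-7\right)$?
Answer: $-14$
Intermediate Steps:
$Q{\left(o \right)} = \frac{1}{22}$ ($Q{\left(o \right)} = \frac{1}{20 + 2} = \frac{1}{22}$)
$v{\left(Z,P \right)} = \frac{395}{66} + \frac{Z}{66}$ ($v{\left(Z,P \right)} = 6 + \frac{\frac{1}{22} \left(Z - 1\right)}{3} = 6 + \frac{\frac{1}{22} \left(-1 + Z\right)}{3} = 6 + \frac{- \frac{1}{22} + \frac{Z}{22}}{3} = 6 + \left(- \frac{1}{66} + \frac{Z}{66}\right) = \frac{395}{66} + \frac{Z}{66}$)
$\left(v{\left(1,0 \right)} + 4 \left(-1\right)\right) \left(-7\right) = \left(\left(\frac{395}{66} + \frac{1}{66} \cdot 1\right) + 4 \left(-1\right)\right) \left(-7\right) = \left(\left(\frac{395}{66} + \frac{1}{66}\right) - 4\right) \left(-7\right) = \left(6 - 4\right) \left(-7\right) = 2 \left(-7\right) = -14$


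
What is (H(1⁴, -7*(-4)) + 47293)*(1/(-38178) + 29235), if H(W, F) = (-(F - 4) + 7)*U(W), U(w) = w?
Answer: 26383171449902/19089 ≈ 1.3821e+9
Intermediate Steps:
H(W, F) = W*(11 - F) (H(W, F) = (-(F - 4) + 7)*W = (-(-4 + F) + 7)*W = ((4 - F) + 7)*W = (11 - F)*W = W*(11 - F))
(H(1⁴, -7*(-4)) + 47293)*(1/(-38178) + 29235) = (1⁴*(11 - (-7)*(-4)) + 47293)*(1/(-38178) + 29235) = (1*(11 - 1*28) + 47293)*(-1/38178 + 29235) = (1*(11 - 28) + 47293)*(1116133829/38178) = (1*(-17) + 47293)*(1116133829/38178) = (-17 + 47293)*(1116133829/38178) = 47276*(1116133829/38178) = 26383171449902/19089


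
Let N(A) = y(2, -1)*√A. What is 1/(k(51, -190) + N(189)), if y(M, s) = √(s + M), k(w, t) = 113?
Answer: 113/12580 - 3*√21/12580 ≈ 0.0078897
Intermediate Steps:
y(M, s) = √(M + s)
N(A) = √A (N(A) = √(2 - 1)*√A = √1*√A = 1*√A = √A)
1/(k(51, -190) + N(189)) = 1/(113 + √189) = 1/(113 + 3*√21)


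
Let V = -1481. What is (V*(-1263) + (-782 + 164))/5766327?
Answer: 207765/640703 ≈ 0.32428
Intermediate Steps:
(V*(-1263) + (-782 + 164))/5766327 = (-1481*(-1263) + (-782 + 164))/5766327 = (1870503 - 618)*(1/5766327) = 1869885*(1/5766327) = 207765/640703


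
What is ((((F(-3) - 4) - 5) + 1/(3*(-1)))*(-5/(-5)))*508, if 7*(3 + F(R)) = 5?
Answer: -123952/21 ≈ -5902.5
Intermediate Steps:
F(R) = -16/7 (F(R) = -3 + (⅐)*5 = -3 + 5/7 = -16/7)
((((F(-3) - 4) - 5) + 1/(3*(-1)))*(-5/(-5)))*508 = ((((-16/7 - 4) - 5) + 1/(3*(-1)))*(-5/(-5)))*508 = (((-44/7 - 5) + (⅓)*(-1))*(-5*(-⅕)))*508 = ((-79/7 - ⅓)*1)*508 = -244/21*1*508 = -244/21*508 = -123952/21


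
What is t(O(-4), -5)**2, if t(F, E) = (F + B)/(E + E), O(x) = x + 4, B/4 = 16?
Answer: 1024/25 ≈ 40.960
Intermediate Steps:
B = 64 (B = 4*16 = 64)
O(x) = 4 + x
t(F, E) = (64 + F)/(2*E) (t(F, E) = (F + 64)/(E + E) = (64 + F)/((2*E)) = (64 + F)*(1/(2*E)) = (64 + F)/(2*E))
t(O(-4), -5)**2 = ((1/2)*(64 + (4 - 4))/(-5))**2 = ((1/2)*(-1/5)*(64 + 0))**2 = ((1/2)*(-1/5)*64)**2 = (-32/5)**2 = 1024/25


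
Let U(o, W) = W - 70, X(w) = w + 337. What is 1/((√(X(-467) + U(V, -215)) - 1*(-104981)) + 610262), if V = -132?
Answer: 715243/511572549464 - I*√415/511572549464 ≈ 1.3981e-6 - 3.9821e-11*I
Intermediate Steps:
X(w) = 337 + w
U(o, W) = -70 + W
1/((√(X(-467) + U(V, -215)) - 1*(-104981)) + 610262) = 1/((√((337 - 467) + (-70 - 215)) - 1*(-104981)) + 610262) = 1/((√(-130 - 285) + 104981) + 610262) = 1/((√(-415) + 104981) + 610262) = 1/((I*√415 + 104981) + 610262) = 1/((104981 + I*√415) + 610262) = 1/(715243 + I*√415)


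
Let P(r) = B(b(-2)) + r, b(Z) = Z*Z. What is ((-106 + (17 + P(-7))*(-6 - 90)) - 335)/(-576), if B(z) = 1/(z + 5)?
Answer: 4235/1728 ≈ 2.4508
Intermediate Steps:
b(Z) = Z²
B(z) = 1/(5 + z)
P(r) = ⅑ + r (P(r) = 1/(5 + (-2)²) + r = 1/(5 + 4) + r = 1/9 + r = ⅑ + r)
((-106 + (17 + P(-7))*(-6 - 90)) - 335)/(-576) = ((-106 + (17 + (⅑ - 7))*(-6 - 90)) - 335)/(-576) = ((-106 + (17 - 62/9)*(-96)) - 335)*(-1/576) = ((-106 + (91/9)*(-96)) - 335)*(-1/576) = ((-106 - 2912/3) - 335)*(-1/576) = (-3230/3 - 335)*(-1/576) = -4235/3*(-1/576) = 4235/1728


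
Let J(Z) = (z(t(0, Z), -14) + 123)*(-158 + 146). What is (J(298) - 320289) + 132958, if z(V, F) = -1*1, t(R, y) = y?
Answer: -188795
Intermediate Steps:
z(V, F) = -1
J(Z) = -1464 (J(Z) = (-1 + 123)*(-158 + 146) = 122*(-12) = -1464)
(J(298) - 320289) + 132958 = (-1464 - 320289) + 132958 = -321753 + 132958 = -188795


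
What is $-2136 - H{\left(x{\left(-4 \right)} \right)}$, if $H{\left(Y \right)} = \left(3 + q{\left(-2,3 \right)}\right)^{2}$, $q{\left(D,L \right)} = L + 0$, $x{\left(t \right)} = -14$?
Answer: $-2172$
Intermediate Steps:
$q{\left(D,L \right)} = L$
$H{\left(Y \right)} = 36$ ($H{\left(Y \right)} = \left(3 + 3\right)^{2} = 6^{2} = 36$)
$-2136 - H{\left(x{\left(-4 \right)} \right)} = -2136 - 36 = -2172$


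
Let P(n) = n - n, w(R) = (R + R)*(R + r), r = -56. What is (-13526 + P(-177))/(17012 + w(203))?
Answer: -6763/38347 ≈ -0.17636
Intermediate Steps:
w(R) = 2*R*(-56 + R) (w(R) = (R + R)*(R - 56) = (2*R)*(-56 + R) = 2*R*(-56 + R))
P(n) = 0
(-13526 + P(-177))/(17012 + w(203)) = (-13526 + 0)/(17012 + 2*203*(-56 + 203)) = -13526/(17012 + 2*203*147) = -13526/(17012 + 59682) = -13526/76694 = -13526*1/76694 = -6763/38347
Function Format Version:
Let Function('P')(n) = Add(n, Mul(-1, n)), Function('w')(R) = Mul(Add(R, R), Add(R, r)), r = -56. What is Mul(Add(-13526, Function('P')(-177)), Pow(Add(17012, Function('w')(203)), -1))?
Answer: Rational(-6763, 38347) ≈ -0.17636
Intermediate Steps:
Function('w')(R) = Mul(2, R, Add(-56, R)) (Function('w')(R) = Mul(Add(R, R), Add(R, -56)) = Mul(Mul(2, R), Add(-56, R)) = Mul(2, R, Add(-56, R)))
Function('P')(n) = 0
Mul(Add(-13526, Function('P')(-177)), Pow(Add(17012, Function('w')(203)), -1)) = Mul(Add(-13526, 0), Pow(Add(17012, Mul(2, 203, Add(-56, 203))), -1)) = Mul(-13526, Pow(Add(17012, Mul(2, 203, 147)), -1)) = Mul(-13526, Pow(Add(17012, 59682), -1)) = Mul(-13526, Pow(76694, -1)) = Mul(-13526, Rational(1, 76694)) = Rational(-6763, 38347)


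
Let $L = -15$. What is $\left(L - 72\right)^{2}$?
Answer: $7569$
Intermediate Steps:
$\left(L - 72\right)^{2} = \left(-15 - 72\right)^{2} = \left(-87\right)^{2} = 7569$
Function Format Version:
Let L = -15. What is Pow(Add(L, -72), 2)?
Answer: 7569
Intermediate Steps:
Pow(Add(L, -72), 2) = Pow(Add(-15, -72), 2) = Pow(-87, 2) = 7569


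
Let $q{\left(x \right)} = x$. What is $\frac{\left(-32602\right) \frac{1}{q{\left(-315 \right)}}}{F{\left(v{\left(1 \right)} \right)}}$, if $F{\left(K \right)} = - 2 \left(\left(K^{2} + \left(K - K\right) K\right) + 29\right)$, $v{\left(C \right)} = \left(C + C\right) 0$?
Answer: $- \frac{16301}{9135} \approx -1.7845$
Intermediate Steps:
$v{\left(C \right)} = 0$ ($v{\left(C \right)} = 2 C 0 = 0$)
$F{\left(K \right)} = -58 - 2 K^{2}$ ($F{\left(K \right)} = - 2 \left(\left(K^{2} + 0 K\right) + 29\right) = - 2 \left(\left(K^{2} + 0\right) + 29\right) = - 2 \left(K^{2} + 29\right) = - 2 \left(29 + K^{2}\right) = -58 - 2 K^{2}$)
$\frac{\left(-32602\right) \frac{1}{q{\left(-315 \right)}}}{F{\left(v{\left(1 \right)} \right)}} = \frac{\left(-32602\right) \frac{1}{-315}}{-58 - 2 \cdot 0^{2}} = \frac{\left(-32602\right) \left(- \frac{1}{315}\right)}{-58 - 0} = \frac{32602}{315 \left(-58 + 0\right)} = \frac{32602}{315 \left(-58\right)} = \frac{32602}{315} \left(- \frac{1}{58}\right) = - \frac{16301}{9135}$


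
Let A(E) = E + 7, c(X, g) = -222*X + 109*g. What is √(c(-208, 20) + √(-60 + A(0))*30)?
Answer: √(48356 + 30*I*√53) ≈ 219.9 + 0.4966*I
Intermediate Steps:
A(E) = 7 + E
√(c(-208, 20) + √(-60 + A(0))*30) = √((-222*(-208) + 109*20) + √(-60 + (7 + 0))*30) = √((46176 + 2180) + √(-60 + 7)*30) = √(48356 + √(-53)*30) = √(48356 + (I*√53)*30) = √(48356 + 30*I*√53)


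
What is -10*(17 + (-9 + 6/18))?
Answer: -250/3 ≈ -83.333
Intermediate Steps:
-10*(17 + (-9 + 6/18)) = -10*(17 + (-9 + 6*(1/18))) = -10*(17 + (-9 + ⅓)) = -10*(17 - 26/3) = -10*25/3 = -250/3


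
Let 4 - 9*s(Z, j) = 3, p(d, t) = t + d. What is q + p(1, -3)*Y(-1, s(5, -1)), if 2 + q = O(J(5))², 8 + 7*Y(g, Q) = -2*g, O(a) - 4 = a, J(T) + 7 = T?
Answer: 26/7 ≈ 3.7143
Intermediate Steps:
J(T) = -7 + T
p(d, t) = d + t
s(Z, j) = ⅑ (s(Z, j) = 4/9 - ⅑*3 = 4/9 - ⅓ = ⅑)
O(a) = 4 + a
Y(g, Q) = -8/7 - 2*g/7 (Y(g, Q) = -8/7 + (-2*g)/7 = -8/7 - 2*g/7)
q = 2 (q = -2 + (4 + (-7 + 5))² = -2 + (4 - 2)² = -2 + 2² = -2 + 4 = 2)
q + p(1, -3)*Y(-1, s(5, -1)) = 2 + (1 - 3)*(-8/7 - 2/7*(-1)) = 2 - 2*(-8/7 + 2/7) = 2 - 2*(-6/7) = 2 + 12/7 = 26/7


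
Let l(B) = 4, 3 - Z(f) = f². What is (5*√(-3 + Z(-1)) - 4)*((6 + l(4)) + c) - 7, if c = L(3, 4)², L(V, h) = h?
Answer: -111 + 130*I ≈ -111.0 + 130.0*I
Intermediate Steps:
c = 16 (c = 4² = 16)
Z(f) = 3 - f²
(5*√(-3 + Z(-1)) - 4)*((6 + l(4)) + c) - 7 = (5*√(-3 + (3 - 1*(-1)²)) - 4)*((6 + 4) + 16) - 7 = (5*√(-3 + (3 - 1*1)) - 4)*(10 + 16) - 7 = (5*√(-3 + (3 - 1)) - 4)*26 - 7 = (5*√(-3 + 2) - 4)*26 - 7 = (5*√(-1) - 4)*26 - 7 = (5*I - 4)*26 - 7 = (-4 + 5*I)*26 - 7 = (-104 + 130*I) - 7 = -111 + 130*I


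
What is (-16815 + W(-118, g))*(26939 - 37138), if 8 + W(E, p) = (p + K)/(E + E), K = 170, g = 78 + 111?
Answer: 40496016813/236 ≈ 1.7159e+8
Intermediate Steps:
g = 189
W(E, p) = -8 + (170 + p)/(2*E) (W(E, p) = -8 + (p + 170)/(E + E) = -8 + (170 + p)/((2*E)) = -8 + (170 + p)*(1/(2*E)) = -8 + (170 + p)/(2*E))
(-16815 + W(-118, g))*(26939 - 37138) = (-16815 + (1/2)*(170 + 189 - 16*(-118))/(-118))*(26939 - 37138) = (-16815 + (1/2)*(-1/118)*(170 + 189 + 1888))*(-10199) = (-16815 + (1/2)*(-1/118)*2247)*(-10199) = (-16815 - 2247/236)*(-10199) = -3970587/236*(-10199) = 40496016813/236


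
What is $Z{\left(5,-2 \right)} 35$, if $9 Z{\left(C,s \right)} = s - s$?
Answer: $0$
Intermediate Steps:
$Z{\left(C,s \right)} = 0$ ($Z{\left(C,s \right)} = \frac{s - s}{9} = \frac{1}{9} \cdot 0 = 0$)
$Z{\left(5,-2 \right)} 35 = 0 \cdot 35 = 0$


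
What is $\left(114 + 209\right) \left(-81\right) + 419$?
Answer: $-25744$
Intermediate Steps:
$\left(114 + 209\right) \left(-81\right) + 419 = 323 \left(-81\right) + 419 = -26163 + 419 = -25744$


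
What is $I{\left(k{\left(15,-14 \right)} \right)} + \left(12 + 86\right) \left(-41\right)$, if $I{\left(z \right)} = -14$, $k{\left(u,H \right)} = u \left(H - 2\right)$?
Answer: $-4032$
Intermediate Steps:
$k{\left(u,H \right)} = u \left(-2 + H\right)$
$I{\left(k{\left(15,-14 \right)} \right)} + \left(12 + 86\right) \left(-41\right) = -14 + \left(12 + 86\right) \left(-41\right) = -14 + 98 \left(-41\right) = -14 - 4018 = -4032$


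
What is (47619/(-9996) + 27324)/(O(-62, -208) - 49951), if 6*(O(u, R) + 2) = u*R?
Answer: -273083085/477845452 ≈ -0.57149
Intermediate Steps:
O(u, R) = -2 + R*u/6 (O(u, R) = -2 + (u*R)/6 = -2 + (R*u)/6 = -2 + R*u/6)
(47619/(-9996) + 27324)/(O(-62, -208) - 49951) = (47619/(-9996) + 27324)/((-2 + (⅙)*(-208)*(-62)) - 49951) = (47619*(-1/9996) + 27324)/((-2 + 6448/3) - 49951) = (-15873/3332 + 27324)/(6442/3 - 49951) = 91027695/(3332*(-143411/3)) = (91027695/3332)*(-3/143411) = -273083085/477845452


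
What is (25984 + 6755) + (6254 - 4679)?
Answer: 34314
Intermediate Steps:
(25984 + 6755) + (6254 - 4679) = 32739 + 1575 = 34314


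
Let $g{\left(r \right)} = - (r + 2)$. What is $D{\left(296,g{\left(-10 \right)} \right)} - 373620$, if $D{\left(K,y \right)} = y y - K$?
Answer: $-373852$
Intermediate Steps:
$g{\left(r \right)} = -2 - r$ ($g{\left(r \right)} = - (2 + r) = -2 - r$)
$D{\left(K,y \right)} = y^{2} - K$
$D{\left(296,g{\left(-10 \right)} \right)} - 373620 = \left(\left(-2 - -10\right)^{2} - 296\right) - 373620 = \left(\left(-2 + 10\right)^{2} - 296\right) - 373620 = \left(8^{2} - 296\right) - 373620 = \left(64 - 296\right) - 373620 = -232 - 373620 = -373852$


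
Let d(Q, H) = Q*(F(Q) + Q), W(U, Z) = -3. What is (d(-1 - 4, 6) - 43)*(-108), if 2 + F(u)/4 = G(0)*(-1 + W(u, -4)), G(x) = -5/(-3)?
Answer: -16776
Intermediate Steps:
G(x) = 5/3 (G(x) = -5*(-⅓) = 5/3)
F(u) = -104/3 (F(u) = -8 + 4*(5*(-1 - 3)/3) = -8 + 4*((5/3)*(-4)) = -8 + 4*(-20/3) = -8 - 80/3 = -104/3)
d(Q, H) = Q*(-104/3 + Q)
(d(-1 - 4, 6) - 43)*(-108) = ((-1 - 4)*(-104 + 3*(-1 - 4))/3 - 43)*(-108) = ((⅓)*(-5)*(-104 + 3*(-5)) - 43)*(-108) = ((⅓)*(-5)*(-104 - 15) - 43)*(-108) = ((⅓)*(-5)*(-119) - 43)*(-108) = (595/3 - 43)*(-108) = (466/3)*(-108) = -16776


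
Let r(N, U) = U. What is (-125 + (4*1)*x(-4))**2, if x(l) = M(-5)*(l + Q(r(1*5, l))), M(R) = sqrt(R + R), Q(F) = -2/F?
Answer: 13665 + 3500*I*sqrt(10) ≈ 13665.0 + 11068.0*I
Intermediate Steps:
M(R) = sqrt(2)*sqrt(R) (M(R) = sqrt(2*R) = sqrt(2)*sqrt(R))
x(l) = I*sqrt(10)*(l - 2/l) (x(l) = (sqrt(2)*sqrt(-5))*(l - 2/l) = (sqrt(2)*(I*sqrt(5)))*(l - 2/l) = (I*sqrt(10))*(l - 2/l) = I*sqrt(10)*(l - 2/l))
(-125 + (4*1)*x(-4))**2 = (-125 + (4*1)*(I*sqrt(10)*(-2 + (-4)**2)/(-4)))**2 = (-125 + 4*(I*sqrt(10)*(-1/4)*(-2 + 16)))**2 = (-125 + 4*(I*sqrt(10)*(-1/4)*14))**2 = (-125 + 4*(-7*I*sqrt(10)/2))**2 = (-125 - 14*I*sqrt(10))**2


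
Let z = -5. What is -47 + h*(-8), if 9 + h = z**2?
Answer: -175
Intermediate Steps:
h = 16 (h = -9 + (-5)**2 = -9 + 25 = 16)
-47 + h*(-8) = -47 + 16*(-8) = -47 - 128 = -175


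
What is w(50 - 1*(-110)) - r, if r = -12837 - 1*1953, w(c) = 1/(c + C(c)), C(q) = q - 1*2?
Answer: 4703221/318 ≈ 14790.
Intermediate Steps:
C(q) = -2 + q (C(q) = q - 2 = -2 + q)
w(c) = 1/(-2 + 2*c) (w(c) = 1/(c + (-2 + c)) = 1/(-2 + 2*c))
r = -14790 (r = -12837 - 1953 = -14790)
w(50 - 1*(-110)) - r = 1/(2*(-1 + (50 - 1*(-110)))) - 1*(-14790) = 1/(2*(-1 + (50 + 110))) + 14790 = 1/(2*(-1 + 160)) + 14790 = (1/2)/159 + 14790 = (1/2)*(1/159) + 14790 = 1/318 + 14790 = 4703221/318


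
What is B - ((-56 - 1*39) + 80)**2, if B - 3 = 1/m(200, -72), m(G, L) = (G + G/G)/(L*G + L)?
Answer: -294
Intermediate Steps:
m(G, L) = (1 + G)/(L + G*L) (m(G, L) = (G + 1)/(G*L + L) = (1 + G)/(L + G*L))
B = -69 (B = 3 + 1/(1/(-72)) = 3 + 1/(-1/72) = 3 - 72 = -69)
B - ((-56 - 1*39) + 80)**2 = -69 - ((-56 - 1*39) + 80)**2 = -69 - ((-56 - 39) + 80)**2 = -69 - (-95 + 80)**2 = -69 - 1*(-15)**2 = -69 - 1*225 = -69 - 225 = -294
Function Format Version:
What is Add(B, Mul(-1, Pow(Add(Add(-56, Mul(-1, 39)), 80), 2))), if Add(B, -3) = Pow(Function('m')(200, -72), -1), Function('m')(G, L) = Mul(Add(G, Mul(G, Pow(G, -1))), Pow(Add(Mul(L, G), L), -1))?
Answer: -294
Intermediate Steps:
Function('m')(G, L) = Mul(Pow(Add(L, Mul(G, L)), -1), Add(1, G)) (Function('m')(G, L) = Mul(Add(G, 1), Pow(Add(Mul(G, L), L), -1)) = Mul(Add(1, G), Pow(Add(L, Mul(G, L)), -1)) = Mul(Pow(Add(L, Mul(G, L)), -1), Add(1, G)))
B = -69 (B = Add(3, Pow(Pow(-72, -1), -1)) = Add(3, Pow(Rational(-1, 72), -1)) = Add(3, -72) = -69)
Add(B, Mul(-1, Pow(Add(Add(-56, Mul(-1, 39)), 80), 2))) = Add(-69, Mul(-1, Pow(Add(Add(-56, Mul(-1, 39)), 80), 2))) = Add(-69, Mul(-1, Pow(Add(Add(-56, -39), 80), 2))) = Add(-69, Mul(-1, Pow(Add(-95, 80), 2))) = Add(-69, Mul(-1, Pow(-15, 2))) = Add(-69, Mul(-1, 225)) = Add(-69, -225) = -294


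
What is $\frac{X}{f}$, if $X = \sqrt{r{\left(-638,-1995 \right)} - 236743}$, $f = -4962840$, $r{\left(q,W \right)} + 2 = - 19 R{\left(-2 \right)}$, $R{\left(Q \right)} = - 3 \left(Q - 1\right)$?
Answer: $- \frac{i \sqrt{6581}}{827140} \approx - 9.8077 \cdot 10^{-5} i$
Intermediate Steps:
$R{\left(Q \right)} = 3 - 3 Q$ ($R{\left(Q \right)} = - 3 \left(-1 + Q\right) = 3 - 3 Q$)
$r{\left(q,W \right)} = -173$ ($r{\left(q,W \right)} = -2 - 19 \left(3 - -6\right) = -2 - 19 \left(3 + 6\right) = -2 - 171 = -173$)
$X = 6 i \sqrt{6581}$ ($X = \sqrt{-173 - 236743} = \sqrt{-236916} = 6 i \sqrt{6581} \approx 486.74 i$)
$\frac{X}{f} = \frac{6 i \sqrt{6581}}{-4962840} = 6 i \sqrt{6581} \left(- \frac{1}{4962840}\right) = - \frac{i \sqrt{6581}}{827140}$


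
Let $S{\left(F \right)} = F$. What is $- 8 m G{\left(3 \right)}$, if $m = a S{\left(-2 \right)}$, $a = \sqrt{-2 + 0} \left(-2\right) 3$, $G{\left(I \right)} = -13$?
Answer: $1248 i \sqrt{2} \approx 1764.9 i$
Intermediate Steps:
$a = - 6 i \sqrt{2}$ ($a = \sqrt{-2} \left(-2\right) 3 = i \sqrt{2} \left(-2\right) 3 = - 2 i \sqrt{2} \cdot 3 = - 6 i \sqrt{2} \approx - 8.4853 i$)
$m = 12 i \sqrt{2}$ ($m = - 6 i \sqrt{2} \left(-2\right) = 12 i \sqrt{2} \approx 16.971 i$)
$- 8 m G{\left(3 \right)} = - 8 \cdot 12 i \sqrt{2} \left(-13\right) = - 96 i \sqrt{2} \left(-13\right) = 1248 i \sqrt{2}$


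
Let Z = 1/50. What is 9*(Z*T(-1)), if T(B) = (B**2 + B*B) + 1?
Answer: 27/50 ≈ 0.54000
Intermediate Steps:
T(B) = 1 + 2*B**2 (T(B) = (B**2 + B**2) + 1 = 2*B**2 + 1 = 1 + 2*B**2)
Z = 1/50 ≈ 0.020000
9*(Z*T(-1)) = 9*((1 + 2*(-1)**2)/50) = 9*((1 + 2*1)/50) = 9*((1 + 2)/50) = 9*((1/50)*3) = 9*(3/50) = 27/50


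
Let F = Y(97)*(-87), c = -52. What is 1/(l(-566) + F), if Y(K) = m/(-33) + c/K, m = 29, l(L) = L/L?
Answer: 1067/132408 ≈ 0.0080584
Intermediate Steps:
l(L) = 1
Y(K) = -29/33 - 52/K (Y(K) = 29/(-33) - 52/K = 29*(-1/33) - 52/K = -29/33 - 52/K)
F = 131341/1067 (F = (-29/33 - 52/97)*(-87) = -4529/3201*(-87) = 131341/1067 ≈ 123.09)
1/(l(-566) + F) = 1/(1 + 131341/1067) = 1/(132408/1067) = 1067/132408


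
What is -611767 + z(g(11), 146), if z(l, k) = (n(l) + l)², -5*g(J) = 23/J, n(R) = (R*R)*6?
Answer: -5598046760094/9150625 ≈ -6.1177e+5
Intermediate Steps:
n(R) = 6*R² (n(R) = R²*6 = 6*R²)
g(J) = -23/(5*J)
z(l, k) = (l + 6*l²)² (z(l, k) = (6*l² + l)² = (l + 6*l²)²)
-611767 + z(g(11), 146) = -611767 + (-23/5/11)²*(1 + 6*(-23/5/11))² = -611767 + (-23/5*1/11)²*(1 + 6*(-23/5*1/11))² = -611767 + (-23/55)²*(1 + 6*(-23/55))² = -611767 + 529*(1 - 138/55)²/3025 = -611767 + 529*(-83/55)²/3025 = -611767 + (529/3025)*(6889/3025) = -611767 + 3644281/9150625 = -5598046760094/9150625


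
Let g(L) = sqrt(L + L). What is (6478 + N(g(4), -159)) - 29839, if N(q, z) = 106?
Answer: -23255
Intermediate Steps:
g(L) = sqrt(2)*sqrt(L) (g(L) = sqrt(2*L) = sqrt(2)*sqrt(L))
(6478 + N(g(4), -159)) - 29839 = (6478 + 106) - 29839 = 6584 - 29839 = -23255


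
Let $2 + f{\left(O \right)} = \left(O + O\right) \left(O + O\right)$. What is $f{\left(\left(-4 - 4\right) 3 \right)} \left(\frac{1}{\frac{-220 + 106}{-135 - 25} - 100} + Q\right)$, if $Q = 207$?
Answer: $\frac{3784766542}{7943} \approx 4.7649 \cdot 10^{5}$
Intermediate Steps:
$f{\left(O \right)} = -2 + 4 O^{2}$ ($f{\left(O \right)} = -2 + \left(O + O\right) \left(O + O\right) = -2 + 2 O 2 O = -2 + 4 O^{2}$)
$f{\left(\left(-4 - 4\right) 3 \right)} \left(\frac{1}{\frac{-220 + 106}{-135 - 25} - 100} + Q\right) = \left(-2 + 4 \left(\left(-4 - 4\right) 3\right)^{2}\right) \left(\frac{1}{\frac{-220 + 106}{-135 - 25} - 100} + 207\right) = \left(-2 + 4 \left(\left(-8\right) 3\right)^{2}\right) \left(\frac{1}{- \frac{114}{-160} - 100} + 207\right) = \left(-2 + 4 \left(-24\right)^{2}\right) \left(\frac{1}{\left(-114\right) \left(- \frac{1}{160}\right) - 100} + 207\right) = \left(-2 + 4 \cdot 576\right) \left(\frac{1}{\frac{57}{80} - 100} + 207\right) = \left(-2 + 2304\right) \left(\frac{1}{- \frac{7943}{80}} + 207\right) = 2302 \left(- \frac{80}{7943} + 207\right) = 2302 \cdot \frac{1644121}{7943} = \frac{3784766542}{7943}$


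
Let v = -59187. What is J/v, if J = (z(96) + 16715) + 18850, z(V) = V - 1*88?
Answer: -35573/59187 ≈ -0.60103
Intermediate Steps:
z(V) = -88 + V (z(V) = V - 88 = -88 + V)
J = 35573 (J = ((-88 + 96) + 16715) + 18850 = (8 + 16715) + 18850 = 16723 + 18850 = 35573)
J/v = 35573/(-59187) = 35573*(-1/59187) = -35573/59187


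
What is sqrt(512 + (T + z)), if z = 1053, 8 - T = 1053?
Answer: 2*sqrt(130) ≈ 22.803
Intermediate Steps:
T = -1045 (T = 8 - 1*1053 = 8 - 1053 = -1045)
sqrt(512 + (T + z)) = sqrt(512 + (-1045 + 1053)) = sqrt(512 + 8) = sqrt(520) = 2*sqrt(130)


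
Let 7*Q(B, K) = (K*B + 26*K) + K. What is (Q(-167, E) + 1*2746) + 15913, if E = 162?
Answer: 15419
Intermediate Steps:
Q(B, K) = 27*K/7 + B*K/7 (Q(B, K) = ((K*B + 26*K) + K)/7 = ((B*K + 26*K) + K)/7 = ((26*K + B*K) + K)/7 = (27*K + B*K)/7 = 27*K/7 + B*K/7)
(Q(-167, E) + 1*2746) + 15913 = ((1/7)*162*(27 - 167) + 1*2746) + 15913 = ((1/7)*162*(-140) + 2746) + 15913 = (-3240 + 2746) + 15913 = -494 + 15913 = 15419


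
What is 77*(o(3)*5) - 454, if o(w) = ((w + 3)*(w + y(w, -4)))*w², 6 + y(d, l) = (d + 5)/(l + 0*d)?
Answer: -104404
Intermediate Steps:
y(d, l) = -6 + (5 + d)/l (y(d, l) = -6 + (d + 5)/(l + 0*d) = -6 + (5 + d)/(l + 0) = -6 + (5 + d)/l)
o(w) = w²*(3 + w)*(-29/4 + 3*w/4) (o(w) = ((w + 3)*(w + (5 + w - 6*(-4))/(-4)))*w² = ((3 + w)*(w - (5 + w + 24)/4))*w² = ((3 + w)*(w - (29 + w)/4))*w² = ((3 + w)*(w + (-29/4 - w/4)))*w² = ((3 + w)*(-29/4 + 3*w/4))*w² = w²*(3 + w)*(-29/4 + 3*w/4))
77*(o(3)*5) - 454 = 77*(((¼)*3²*(-87 - 20*3 + 3*3²))*5) - 454 = 77*(((¼)*9*(-87 - 60 + 3*9))*5) - 454 = 77*(((¼)*9*(-87 - 60 + 27))*5) - 454 = 77*(((¼)*9*(-120))*5) - 454 = 77*(-270*5) - 454 = 77*(-1350) - 454 = -103950 - 454 = -104404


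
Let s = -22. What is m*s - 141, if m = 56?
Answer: -1373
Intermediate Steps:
m*s - 141 = 56*(-22) - 141 = -1232 - 141 = -1373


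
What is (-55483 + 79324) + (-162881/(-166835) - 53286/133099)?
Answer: 529415823393674/22205571665 ≈ 23842.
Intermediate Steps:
(-55483 + 79324) + (-162881/(-166835) - 53286/133099) = 23841 + (-162881*(-1/166835) - 53286*1/133099) = 23841 + (162881/166835 - 53286/133099) = 23841 + 12789328409/22205571665 = 529415823393674/22205571665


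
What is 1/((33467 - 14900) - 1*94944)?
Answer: -1/76377 ≈ -1.3093e-5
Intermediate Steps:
1/((33467 - 14900) - 1*94944) = 1/(18567 - 94944) = 1/(-76377) = -1/76377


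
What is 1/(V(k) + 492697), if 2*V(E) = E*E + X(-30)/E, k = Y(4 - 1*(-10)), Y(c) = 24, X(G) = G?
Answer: 8/3943875 ≈ 2.0285e-6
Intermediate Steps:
k = 24
V(E) = E²/2 - 15/E (V(E) = (E*E - 30/E)/2 = (E² - 30/E)/2 = E²/2 - 15/E)
1/(V(k) + 492697) = 1/((½)*(-30 + 24³)/24 + 492697) = 1/((½)*(1/24)*(-30 + 13824) + 492697) = 1/((½)*(1/24)*13794 + 492697) = 1/(2299/8 + 492697) = 1/(3943875/8) = 8/3943875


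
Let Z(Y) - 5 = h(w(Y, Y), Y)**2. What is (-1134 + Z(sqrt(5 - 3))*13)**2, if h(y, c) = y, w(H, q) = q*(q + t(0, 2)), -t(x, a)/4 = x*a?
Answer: 1034289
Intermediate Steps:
t(x, a) = -4*a*x (t(x, a) = -4*x*a = -4*a*x)
w(H, q) = q**2 (w(H, q) = q*(q - 4*2*0) = q*(q + 0) = q*q = q**2)
Z(Y) = 5 + Y**4 (Z(Y) = 5 + (Y**2)**2 = 5 + Y**4)
(-1134 + Z(sqrt(5 - 3))*13)**2 = (-1134 + (5 + (sqrt(5 - 3))**4)*13)**2 = (-1134 + (5 + (sqrt(2))**4)*13)**2 = (-1134 + (5 + 4)*13)**2 = (-1134 + 9*13)**2 = (-1134 + 117)**2 = (-1017)**2 = 1034289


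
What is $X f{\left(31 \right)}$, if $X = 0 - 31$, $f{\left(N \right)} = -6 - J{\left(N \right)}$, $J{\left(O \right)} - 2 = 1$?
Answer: $279$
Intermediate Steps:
$J{\left(O \right)} = 3$ ($J{\left(O \right)} = 2 + 1 = 3$)
$f{\left(N \right)} = -9$ ($f{\left(N \right)} = -6 - 3 = -9$)
$X = -31$
$X f{\left(31 \right)} = \left(-31\right) \left(-9\right) = 279$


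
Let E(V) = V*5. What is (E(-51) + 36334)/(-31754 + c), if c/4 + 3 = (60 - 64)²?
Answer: -36079/31702 ≈ -1.1381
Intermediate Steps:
E(V) = 5*V
c = 52 (c = -12 + 4*(60 - 64)² = -12 + 4*(-4)² = -12 + 4*16 = -12 + 64 = 52)
(E(-51) + 36334)/(-31754 + c) = (5*(-51) + 36334)/(-31754 + 52) = (-255 + 36334)/(-31702) = 36079*(-1/31702) = -36079/31702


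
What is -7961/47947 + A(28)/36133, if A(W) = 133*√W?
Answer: -7961/47947 + 266*√7/36133 ≈ -0.14656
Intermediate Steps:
-7961/47947 + A(28)/36133 = -7961/47947 + (133*√28)/36133 = -7961*1/47947 + (133*(2*√7))*(1/36133) = -7961/47947 + (266*√7)*(1/36133) = -7961/47947 + 266*√7/36133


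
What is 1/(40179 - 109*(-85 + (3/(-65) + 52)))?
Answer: 65/2845767 ≈ 2.2841e-5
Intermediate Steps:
1/(40179 - 109*(-85 + (3/(-65) + 52))) = 1/(40179 - 109*(-85 + (3*(-1/65) + 52))) = 1/(40179 - 109*(-85 + (-3/65 + 52))) = 1/(40179 - 109*(-85 + 3377/65)) = 1/(40179 - 109*(-2148/65)) = 1/(40179 + 234132/65) = 1/(2845767/65) = 65/2845767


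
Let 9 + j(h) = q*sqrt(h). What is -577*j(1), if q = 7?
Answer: 1154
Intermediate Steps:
j(h) = -9 + 7*sqrt(h)
-577*j(1) = -577*(-9 + 7*sqrt(1)) = -577*(-9 + 7*1) = -577*(-9 + 7) = -577*(-2) = 1154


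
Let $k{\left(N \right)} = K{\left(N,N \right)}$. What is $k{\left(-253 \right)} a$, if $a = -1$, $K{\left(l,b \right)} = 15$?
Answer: $-15$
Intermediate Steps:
$k{\left(N \right)} = 15$
$k{\left(-253 \right)} a = 15 \left(-1\right) = -15$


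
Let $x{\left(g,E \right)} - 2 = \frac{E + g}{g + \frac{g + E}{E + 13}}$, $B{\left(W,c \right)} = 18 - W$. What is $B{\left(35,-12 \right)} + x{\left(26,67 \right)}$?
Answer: $- \frac{25155}{2173} \approx -11.576$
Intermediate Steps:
$x{\left(g,E \right)} = 2 + \frac{E + g}{g + \frac{E + g}{13 + E}}$ ($x{\left(g,E \right)} = 2 + \frac{E + g}{g + \frac{g + E}{E + 13}} = 2 + \frac{E + g}{g + \frac{E + g}{13 + E}}$)
$B{\left(35,-12 \right)} + x{\left(26,67 \right)} = \left(18 - 35\right) + \frac{67^{2} + 15 \cdot 67 + 41 \cdot 26 + 3 \cdot 67 \cdot 26}{67 + 14 \cdot 26 + 67 \cdot 26} = \left(18 - 35\right) + \frac{4489 + 1005 + 1066 + 5226}{67 + 364 + 1742} = -17 + \frac{1}{2173} \cdot 11786 = -17 + \frac{11786}{2173} = - \frac{25155}{2173}$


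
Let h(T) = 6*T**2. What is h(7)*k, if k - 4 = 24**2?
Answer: 170520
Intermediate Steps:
k = 580 (k = 4 + 24**2 = 4 + 576 = 580)
h(7)*k = (6*7**2)*580 = (6*49)*580 = 294*580 = 170520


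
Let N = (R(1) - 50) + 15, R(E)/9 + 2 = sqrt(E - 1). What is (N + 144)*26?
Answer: 2366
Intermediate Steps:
R(E) = -18 + 9*sqrt(-1 + E) (R(E) = -18 + 9*sqrt(E - 1) = -18 + 9*sqrt(-1 + E))
N = -53 (N = ((-18 + 9*sqrt(-1 + 1)) - 50) + 15 = ((-18 + 9*sqrt(0)) - 50) + 15 = ((-18 + 9*0) - 50) + 15 = ((-18 + 0) - 50) + 15 = (-18 - 50) + 15 = -68 + 15 = -53)
(N + 144)*26 = (-53 + 144)*26 = 91*26 = 2366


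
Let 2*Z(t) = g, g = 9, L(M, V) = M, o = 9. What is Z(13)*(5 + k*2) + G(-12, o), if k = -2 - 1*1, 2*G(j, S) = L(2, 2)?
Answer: -7/2 ≈ -3.5000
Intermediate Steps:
G(j, S) = 1 (G(j, S) = (½)*2 = 1)
k = -3 (k = -2 - 1 = -3)
Z(t) = 9/2 (Z(t) = (½)*9 = 9/2)
Z(13)*(5 + k*2) + G(-12, o) = 9*(5 - 3*2)/2 + 1 = 9*(5 - 6)/2 + 1 = (9/2)*(-1) + 1 = -9/2 + 1 = -7/2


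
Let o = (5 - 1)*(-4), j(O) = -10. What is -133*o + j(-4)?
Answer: 2118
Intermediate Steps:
o = -16 (o = 4*(-4) = -16)
-133*o + j(-4) = -133*(-16) - 10 = 2128 - 10 = 2118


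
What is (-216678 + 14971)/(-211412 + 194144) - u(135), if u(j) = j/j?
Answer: 184439/17268 ≈ 10.681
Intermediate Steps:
u(j) = 1
(-216678 + 14971)/(-211412 + 194144) - u(135) = (-216678 + 14971)/(-211412 + 194144) - 1*1 = -201707/(-17268) - 1 = -201707*(-1/17268) - 1 = 201707/17268 - 1 = 184439/17268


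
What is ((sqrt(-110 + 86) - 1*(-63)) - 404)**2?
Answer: 116257 - 1364*I*sqrt(6) ≈ 1.1626e+5 - 3341.1*I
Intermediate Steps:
((sqrt(-110 + 86) - 1*(-63)) - 404)**2 = ((sqrt(-24) + 63) - 404)**2 = ((2*I*sqrt(6) + 63) - 404)**2 = ((63 + 2*I*sqrt(6)) - 404)**2 = (-341 + 2*I*sqrt(6))**2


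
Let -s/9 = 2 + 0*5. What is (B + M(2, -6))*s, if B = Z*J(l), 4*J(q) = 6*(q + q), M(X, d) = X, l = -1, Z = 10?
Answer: 504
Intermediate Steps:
J(q) = 3*q (J(q) = (6*(q + q))/4 = (6*(2*q))/4 = (12*q)/4 = 3*q)
s = -18 (s = -9*(2 + 0*5) = -9*(2 + 0) = -9*2 = -18)
B = -30 (B = 10*(3*(-1)) = 10*(-3) = -30)
(B + M(2, -6))*s = (-30 + 2)*(-18) = -28*(-18) = 504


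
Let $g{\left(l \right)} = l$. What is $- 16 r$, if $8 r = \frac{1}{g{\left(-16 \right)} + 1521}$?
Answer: $- \frac{2}{1505} \approx -0.0013289$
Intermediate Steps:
$r = \frac{1}{12040}$ ($r = \frac{1}{8 \left(-16 + 1521\right)} = \frac{1}{8 \cdot 1505} = \frac{1}{8} \cdot \frac{1}{1505} = \frac{1}{12040} \approx 8.3057 \cdot 10^{-5}$)
$- 16 r = \left(-16\right) \frac{1}{12040} = - \frac{2}{1505}$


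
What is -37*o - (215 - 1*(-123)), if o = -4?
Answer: -190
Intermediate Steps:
-37*o - (215 - 1*(-123)) = -37*(-4) - (215 - 1*(-123)) = 148 - (215 + 123) = 148 - 1*338 = 148 - 338 = -190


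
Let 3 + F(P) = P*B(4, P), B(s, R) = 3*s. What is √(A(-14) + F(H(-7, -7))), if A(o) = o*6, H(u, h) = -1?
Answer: 3*I*√11 ≈ 9.9499*I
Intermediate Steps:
F(P) = -3 + 12*P (F(P) = -3 + P*(3*4) = -3 + P*12 = -3 + 12*P)
A(o) = 6*o
√(A(-14) + F(H(-7, -7))) = √(6*(-14) + (-3 + 12*(-1))) = √(-84 + (-3 - 12)) = √(-84 - 15) = √(-99) = 3*I*√11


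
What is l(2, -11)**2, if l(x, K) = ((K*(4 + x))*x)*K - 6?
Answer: 2090916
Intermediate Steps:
l(x, K) = -6 + x*K**2*(4 + x) (l(x, K) = (K*x*(4 + x))*K - 6 = x*K**2*(4 + x) - 6 = -6 + x*K**2*(4 + x))
l(2, -11)**2 = (-6 + (-11)**2*2**2 + 4*2*(-11)**2)**2 = (-6 + 121*4 + 4*2*121)**2 = (-6 + 484 + 968)**2 = 1446**2 = 2090916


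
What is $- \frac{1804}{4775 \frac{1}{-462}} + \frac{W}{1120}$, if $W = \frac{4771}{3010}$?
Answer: $\frac{22477941433}{128779840} \approx 174.55$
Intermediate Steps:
$W = \frac{4771}{3010}$ ($W = 4771 \cdot \frac{1}{3010} = \frac{4771}{3010} \approx 1.5851$)
$- \frac{1804}{4775 \frac{1}{-462}} + \frac{W}{1120} = - \frac{1804}{4775 \frac{1}{-462}} + \frac{4771}{3010 \cdot 1120} = - \frac{1804}{4775 \left(- \frac{1}{462}\right)} + \frac{4771}{3010} \cdot \frac{1}{1120} = - \frac{1804}{- \frac{4775}{462}} + \frac{4771}{3371200} = \left(-1804\right) \left(- \frac{462}{4775}\right) + \frac{4771}{3371200} = \frac{833448}{4775} + \frac{4771}{3371200} = \frac{22477941433}{128779840}$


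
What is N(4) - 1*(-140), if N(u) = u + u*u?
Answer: 160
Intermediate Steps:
N(u) = u + u²
N(4) - 1*(-140) = 4*(1 + 4) - 1*(-140) = 4*5 + 140 = 20 + 140 = 160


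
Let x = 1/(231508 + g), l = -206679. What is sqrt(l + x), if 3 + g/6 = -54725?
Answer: I*sqrt(484758340091315)/48430 ≈ 454.62*I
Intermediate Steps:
g = -328368 (g = -18 + 6*(-54725) = -18 - 328350 = -328368)
x = -1/96860 (x = 1/(231508 - 328368) = 1/(-96860) = -1/96860 ≈ -1.0324e-5)
sqrt(l + x) = sqrt(-206679 - 1/96860) = sqrt(-20018927941/96860) = I*sqrt(484758340091315)/48430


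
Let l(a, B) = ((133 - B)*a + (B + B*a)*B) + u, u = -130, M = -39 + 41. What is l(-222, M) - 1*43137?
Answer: -73233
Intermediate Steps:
M = 2
l(a, B) = -130 + B*(B + B*a) + a*(133 - B) (l(a, B) = ((133 - B)*a + (B + B*a)*B) - 130 = (a*(133 - B) + B*(B + B*a)) - 130 = (B*(B + B*a) + a*(133 - B)) - 130 = -130 + B*(B + B*a) + a*(133 - B))
l(-222, M) - 1*43137 = (-130 + 2² + 133*(-222) - 222*2² - 1*2*(-222)) - 1*43137 = (-130 + 4 - 29526 - 222*4 + 444) - 43137 = (-130 + 4 - 29526 - 888 + 444) - 43137 = -30096 - 43137 = -73233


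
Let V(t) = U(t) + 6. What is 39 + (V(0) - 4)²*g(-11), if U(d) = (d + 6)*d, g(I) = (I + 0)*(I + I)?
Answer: 1007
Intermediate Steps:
g(I) = 2*I² (g(I) = I*(2*I) = 2*I²)
U(d) = d*(6 + d) (U(d) = (6 + d)*d = d*(6 + d))
V(t) = 6 + t*(6 + t) (V(t) = t*(6 + t) + 6 = 6 + t*(6 + t))
39 + (V(0) - 4)²*g(-11) = 39 + ((6 + 0*(6 + 0)) - 4)²*(2*(-11)²) = 39 + ((6 + 0*6) - 4)²*(2*121) = 39 + ((6 + 0) - 4)²*242 = 39 + (6 - 4)²*242 = 39 + 2²*242 = 39 + 4*242 = 39 + 968 = 1007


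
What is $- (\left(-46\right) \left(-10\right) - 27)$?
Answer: $-433$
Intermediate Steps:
$- (\left(-46\right) \left(-10\right) - 27) = - (460 - 27) = \left(-1\right) 433 = -433$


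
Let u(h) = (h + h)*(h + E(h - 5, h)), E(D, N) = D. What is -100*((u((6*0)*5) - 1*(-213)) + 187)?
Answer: -40000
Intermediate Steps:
u(h) = 2*h*(-5 + 2*h) (u(h) = (h + h)*(h + (h - 5)) = (2*h)*(h + (-5 + h)) = (2*h)*(-5 + 2*h) = 2*h*(-5 + 2*h))
-100*((u((6*0)*5) - 1*(-213)) + 187) = -100*((2*((6*0)*5)*(-5 + 2*((6*0)*5)) - 1*(-213)) + 187) = -100*((2*(0*5)*(-5 + 2*(0*5)) + 213) + 187) = -100*((2*0*(-5 + 2*0) + 213) + 187) = -100*((2*0*(-5 + 0) + 213) + 187) = -100*((2*0*(-5) + 213) + 187) = -100*((0 + 213) + 187) = -100*(213 + 187) = -100*400 = -40000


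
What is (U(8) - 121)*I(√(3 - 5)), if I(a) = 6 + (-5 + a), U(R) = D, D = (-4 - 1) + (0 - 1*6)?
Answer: -132 - 132*I*√2 ≈ -132.0 - 186.68*I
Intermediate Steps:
D = -11 (D = -5 + (0 - 6) = -5 - 6 = -11)
U(R) = -11
I(a) = 1 + a
(U(8) - 121)*I(√(3 - 5)) = (-11 - 121)*(1 + √(3 - 5)) = -132*(1 + √(-2)) = -132*(1 + I*√2) = -132 - 132*I*√2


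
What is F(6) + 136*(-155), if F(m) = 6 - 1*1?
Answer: -21075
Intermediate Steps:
F(m) = 5 (F(m) = 6 - 1 = 5)
F(6) + 136*(-155) = 5 + 136*(-155) = 5 - 21080 = -21075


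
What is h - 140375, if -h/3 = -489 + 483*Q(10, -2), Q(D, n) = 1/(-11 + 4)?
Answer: -138701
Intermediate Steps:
Q(D, n) = -⅐ (Q(D, n) = 1/(-7) = -⅐)
h = 1674 (h = -3*(-489 + 483*(-⅐)) = -3*(-489 - 69) = -3*(-558) = 1674)
h - 140375 = 1674 - 140375 = -138701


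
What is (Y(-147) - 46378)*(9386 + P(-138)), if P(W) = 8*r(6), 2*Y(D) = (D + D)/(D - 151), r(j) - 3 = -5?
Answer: -64749028445/149 ≈ -4.3456e+8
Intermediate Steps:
r(j) = -2 (r(j) = 3 - 5 = -2)
Y(D) = D/(-151 + D) (Y(D) = ((D + D)/(D - 151))/2 = ((2*D)/(-151 + D))/2 = (2*D/(-151 + D))/2 = D/(-151 + D))
P(W) = -16 (P(W) = 8*(-2) = -16)
(Y(-147) - 46378)*(9386 + P(-138)) = (-147/(-151 - 147) - 46378)*(9386 - 16) = (-147/(-298) - 46378)*9370 = (-147*(-1/298) - 46378)*9370 = (147/298 - 46378)*9370 = -13820497/298*9370 = -64749028445/149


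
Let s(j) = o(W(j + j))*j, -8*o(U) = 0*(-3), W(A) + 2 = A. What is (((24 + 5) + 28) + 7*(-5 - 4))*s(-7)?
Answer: 0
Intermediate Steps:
W(A) = -2 + A
o(U) = 0 (o(U) = -0*(-3) = -⅛*0 = 0)
s(j) = 0 (s(j) = 0*j = 0)
(((24 + 5) + 28) + 7*(-5 - 4))*s(-7) = (((24 + 5) + 28) + 7*(-5 - 4))*0 = ((29 + 28) + 7*(-9))*0 = (57 - 63)*0 = -6*0 = 0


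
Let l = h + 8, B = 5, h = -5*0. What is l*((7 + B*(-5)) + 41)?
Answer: 184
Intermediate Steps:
h = 0
l = 8 (l = 0 + 8 = 8)
l*((7 + B*(-5)) + 41) = 8*((7 + 5*(-5)) + 41) = 8*((7 - 25) + 41) = 8*(-18 + 41) = 8*23 = 184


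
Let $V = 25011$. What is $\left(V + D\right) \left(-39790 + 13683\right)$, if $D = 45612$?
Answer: $-1843754661$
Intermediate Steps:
$\left(V + D\right) \left(-39790 + 13683\right) = \left(25011 + 45612\right) \left(-39790 + 13683\right) = 70623 \left(-26107\right) = -1843754661$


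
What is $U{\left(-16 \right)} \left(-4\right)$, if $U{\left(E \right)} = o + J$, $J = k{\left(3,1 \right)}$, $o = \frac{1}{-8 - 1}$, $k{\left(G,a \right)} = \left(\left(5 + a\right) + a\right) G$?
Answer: $- \frac{752}{9} \approx -83.556$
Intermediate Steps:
$k{\left(G,a \right)} = G \left(5 + 2 a\right)$ ($k{\left(G,a \right)} = \left(5 + 2 a\right) G = G \left(5 + 2 a\right)$)
$o = - \frac{1}{9}$ ($o = \frac{1}{-9} = - \frac{1}{9} \approx -0.11111$)
$J = 21$ ($J = 3 \left(5 + 2 \cdot 1\right) = 3 \left(5 + 2\right) = 3 \cdot 7 = 21$)
$U{\left(E \right)} = \frac{188}{9}$ ($U{\left(E \right)} = - \frac{1}{9} + 21 = \frac{188}{9}$)
$U{\left(-16 \right)} \left(-4\right) = \frac{188}{9} \left(-4\right) = - \frac{752}{9}$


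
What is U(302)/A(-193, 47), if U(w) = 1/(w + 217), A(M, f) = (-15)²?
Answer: 1/116775 ≈ 8.5635e-6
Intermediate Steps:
A(M, f) = 225
U(w) = 1/(217 + w)
U(302)/A(-193, 47) = 1/((217 + 302)*225) = (1/225)/519 = (1/519)*(1/225) = 1/116775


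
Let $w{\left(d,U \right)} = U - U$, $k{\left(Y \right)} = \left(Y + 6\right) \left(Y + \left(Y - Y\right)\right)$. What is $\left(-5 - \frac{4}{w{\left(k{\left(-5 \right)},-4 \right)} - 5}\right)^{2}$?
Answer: $\frac{441}{25} \approx 17.64$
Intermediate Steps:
$k{\left(Y \right)} = Y \left(6 + Y\right)$ ($k{\left(Y \right)} = \left(6 + Y\right) \left(Y + 0\right) = \left(6 + Y\right) Y = Y \left(6 + Y\right)$)
$w{\left(d,U \right)} = 0$
$\left(-5 - \frac{4}{w{\left(k{\left(-5 \right)},-4 \right)} - 5}\right)^{2} = \left(-5 - \frac{4}{0 - 5}\right)^{2} = \left(-5 - \frac{4}{-5}\right)^{2} = \left(-5 - - \frac{4}{5}\right)^{2} = \left(-5 + \frac{4}{5}\right)^{2} = \left(- \frac{21}{5}\right)^{2} = \frac{441}{25}$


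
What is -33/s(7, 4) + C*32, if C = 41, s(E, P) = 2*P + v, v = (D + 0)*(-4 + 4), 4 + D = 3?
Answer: 10463/8 ≈ 1307.9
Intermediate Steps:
D = -1 (D = -4 + 3 = -1)
v = 0 (v = (-1 + 0)*(-4 + 4) = -1*0 = 0)
s(E, P) = 2*P (s(E, P) = 2*P + 0 = 2*P)
-33/s(7, 4) + C*32 = -33/(2*4) + 41*32 = -33/8 + 1312 = 10463/8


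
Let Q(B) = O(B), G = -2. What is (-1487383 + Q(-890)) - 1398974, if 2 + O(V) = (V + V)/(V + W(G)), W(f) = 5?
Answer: -510885187/177 ≈ -2.8864e+6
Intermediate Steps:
O(V) = -2 + 2*V/(5 + V) (O(V) = -2 + (V + V)/(V + 5) = -2 + (2*V)/(5 + V) = -2 + 2*V/(5 + V))
Q(B) = -10/(5 + B)
(-1487383 + Q(-890)) - 1398974 = (-1487383 - 10/(5 - 890)) - 1398974 = (-1487383 - 10/(-885)) - 1398974 = (-1487383 - 10*(-1/885)) - 1398974 = (-1487383 + 2/177) - 1398974 = -263266789/177 - 1398974 = -510885187/177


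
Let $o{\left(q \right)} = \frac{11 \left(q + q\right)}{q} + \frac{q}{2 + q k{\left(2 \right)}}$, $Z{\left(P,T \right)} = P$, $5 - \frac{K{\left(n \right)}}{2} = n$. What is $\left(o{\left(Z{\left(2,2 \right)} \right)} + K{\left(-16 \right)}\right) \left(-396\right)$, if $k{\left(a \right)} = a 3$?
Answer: $- \frac{177804}{7} \approx -25401.0$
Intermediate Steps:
$K{\left(n \right)} = 10 - 2 n$
$k{\left(a \right)} = 3 a$
$o{\left(q \right)} = 22 + \frac{q}{2 + 6 q}$ ($o{\left(q \right)} = \frac{11 \left(q + q\right)}{q} + \frac{q}{2 + q 3 \cdot 2} = \frac{11 \cdot 2 q}{q} + \frac{q}{2 + q 6} = \frac{22 q}{q} + \frac{q}{2 + 6 q} = 22 + \frac{q}{2 + 6 q}$)
$\left(o{\left(Z{\left(2,2 \right)} \right)} + K{\left(-16 \right)}\right) \left(-396\right) = \left(\frac{44 + 133 \cdot 2}{2 \left(1 + 3 \cdot 2\right)} + \left(10 - -32\right)\right) \left(-396\right) = \left(\frac{44 + 266}{2 \left(1 + 6\right)} + \left(10 + 32\right)\right) \left(-396\right) = \left(\frac{1}{2} \cdot \frac{1}{7} \cdot 310 + 42\right) \left(-396\right) = \left(\frac{155}{7} + 42\right) \left(-396\right) = \frac{449}{7} \left(-396\right) = - \frac{177804}{7}$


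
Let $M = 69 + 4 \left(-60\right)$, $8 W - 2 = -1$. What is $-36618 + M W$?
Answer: $- \frac{293115}{8} \approx -36639.0$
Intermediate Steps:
$W = \frac{1}{8}$ ($W = \frac{1}{4} + \frac{1}{8} \left(-1\right) = \frac{1}{4} - \frac{1}{8} = \frac{1}{8} \approx 0.125$)
$M = -171$ ($M = 69 - 240 = -171$)
$-36618 + M W = -36618 - \frac{171}{8} = - \frac{293115}{8}$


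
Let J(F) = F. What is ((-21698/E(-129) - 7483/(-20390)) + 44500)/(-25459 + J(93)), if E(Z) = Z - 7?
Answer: -30960929977/17585233160 ≈ -1.7606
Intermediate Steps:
E(Z) = -7 + Z
((-21698/E(-129) - 7483/(-20390)) + 44500)/(-25459 + J(93)) = ((-21698/(-7 - 129) - 7483/(-20390)) + 44500)/(-25459 + 93) = ((-21698/(-136) - 7483*(-1/20390)) + 44500)/(-25366) = ((-21698*(-1/136) + 7483/20390) + 44500)*(-1/25366) = ((10849/68 + 7483/20390) + 44500)*(-1/25366) = (110859977/693260 + 44500)*(-1/25366) = (30960929977/693260)*(-1/25366) = -30960929977/17585233160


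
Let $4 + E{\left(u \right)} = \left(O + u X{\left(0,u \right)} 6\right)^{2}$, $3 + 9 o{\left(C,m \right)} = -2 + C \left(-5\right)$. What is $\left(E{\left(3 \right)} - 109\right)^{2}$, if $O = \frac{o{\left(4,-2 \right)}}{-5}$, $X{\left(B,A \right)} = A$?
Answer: $\frac{53790597184}{6561} \approx 8.1985 \cdot 10^{6}$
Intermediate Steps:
$o{\left(C,m \right)} = - \frac{5}{9} - \frac{5 C}{9}$ ($o{\left(C,m \right)} = - \frac{1}{3} + \frac{-2 + C \left(-5\right)}{9} = - \frac{1}{3} + \frac{-2 - 5 C}{9} = - \frac{1}{3} - \left(\frac{2}{9} + \frac{5 C}{9}\right) = - \frac{5}{9} - \frac{5 C}{9}$)
$O = \frac{5}{9}$ ($O = \frac{- \frac{5}{9} - \frac{20}{9}}{-5} = \left(- \frac{5}{9} - \frac{20}{9}\right) \left(- \frac{1}{5}\right) = \left(- \frac{25}{9}\right) \left(- \frac{1}{5}\right) = \frac{5}{9} \approx 0.55556$)
$E{\left(u \right)} = -4 + \left(\frac{5}{9} + 6 u^{2}\right)^{2}$ ($E{\left(u \right)} = -4 + \left(\frac{5}{9} + u u 6\right)^{2} = -4 + \left(\frac{5}{9} + u^{2} \cdot 6\right)^{2} = -4 + \left(\frac{5}{9} + 6 u^{2}\right)^{2}$)
$\left(E{\left(3 \right)} - 109\right)^{2} = \left(\left(-4 + \frac{\left(5 + 54 \cdot 3^{2}\right)^{2}}{81}\right) - 109\right)^{2} = \left(\left(-4 + \frac{\left(5 + 54 \cdot 9\right)^{2}}{81}\right) - 109\right)^{2} = \left(\left(-4 + \frac{\left(5 + 486\right)^{2}}{81}\right) - 109\right)^{2} = \left(\left(-4 + \frac{491^{2}}{81}\right) - 109\right)^{2} = \left(\left(-4 + \frac{1}{81} \cdot 241081\right) - 109\right)^{2} = \left(\left(-4 + \frac{241081}{81}\right) - 109\right)^{2} = \left(\frac{240757}{81} - 109\right)^{2} = \left(\frac{231928}{81}\right)^{2} = \frac{53790597184}{6561}$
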